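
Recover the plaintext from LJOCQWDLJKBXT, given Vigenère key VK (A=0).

Repeat the key across the ciphertext: VKVKVKVKVKVKV
L(11)−V(21): -10≡16 → Q
J(9)−K(10): -1≡25 → Z
O(14)−V(21): -7≡19 → T
C(2)−K(10): -8≡18 → S
Q(16)−V(21): -5≡21 → V
W(22)−K(10): 12 → M
D(3)−V(21): -18≡8 → I
L(11)−K(10): 1 → B
J(9)−V(21): -12≡14 → O
K(10)−K(10): 0 → A
B(1)−V(21): -20≡6 → G
X(23)−K(10): 13 → N
T(19)−V(21): -2≡24 → Y

QZTSVMIBOAGNY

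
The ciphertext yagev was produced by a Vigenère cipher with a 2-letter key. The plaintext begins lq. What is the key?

Subtract each crib letter from the matching ciphertext letter (mod 26):
y(24)−l(11)=13 → n
a(0)−q(16)=-16≡10 → k

nk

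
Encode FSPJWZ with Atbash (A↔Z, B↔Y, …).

F(5) → U(20)
S(18) → H(7)
P(15) → K(10)
J(9) → Q(16)
W(22) → D(3)
Z(25) → A(0)

UHKQDA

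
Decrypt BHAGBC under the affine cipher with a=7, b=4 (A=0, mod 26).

HTSEHW

The inverse of 7 mod 26 is 15, since 7·15=105≡1. Apply D(y)=15·(y−4) mod 26:
B(1): 15·(1−4)=-45≡7 → H
H(7): 15·(7−4)=45≡19 → T
A(0): 15·(0−4)=-60≡18 → S
G(6): 15·(6−4)=30≡4 → E
B(1): 15·(1−4)=-45≡7 → H
C(2): 15·(2−4)=-30≡22 → W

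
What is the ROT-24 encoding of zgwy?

z(25): 25+24=49≡23 → x
g(6): 6+24=30≡4 → e
w(22): 22+24=46≡20 → u
y(24): 24+24=48≡22 → w

xeuw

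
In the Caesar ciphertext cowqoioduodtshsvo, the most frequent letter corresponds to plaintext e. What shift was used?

10

The most frequent ciphertext letter is o (appears 5 times).
o is position 14; e is position 4.
Shift = 10.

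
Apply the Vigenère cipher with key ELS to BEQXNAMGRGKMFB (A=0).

FPIBYSQRJKVEJM

Repeat the key across the message: ELSELSELSELSEL
B(1)+E(4): 5 → F
E(4)+L(11): 15 → P
Q(16)+S(18): 34≡8 → I
X(23)+E(4): 27≡1 → B
N(13)+L(11): 24 → Y
A(0)+S(18): 18 → S
M(12)+E(4): 16 → Q
G(6)+L(11): 17 → R
R(17)+S(18): 35≡9 → J
G(6)+E(4): 10 → K
K(10)+L(11): 21 → V
M(12)+S(18): 30≡4 → E
F(5)+E(4): 9 → J
B(1)+L(11): 12 → M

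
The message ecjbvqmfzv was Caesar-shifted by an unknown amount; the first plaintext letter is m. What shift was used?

From the crib: e(4)−m(12)=-8≡18, so the shift is 18.

18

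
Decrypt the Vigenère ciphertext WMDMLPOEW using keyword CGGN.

Repeat the key across the ciphertext: CGGNCGGNC
W(22)−C(2): 20 → U
M(12)−G(6): 6 → G
D(3)−G(6): -3≡23 → X
M(12)−N(13): -1≡25 → Z
L(11)−C(2): 9 → J
P(15)−G(6): 9 → J
O(14)−G(6): 8 → I
E(4)−N(13): -9≡17 → R
W(22)−C(2): 20 → U

UGXZJJIRU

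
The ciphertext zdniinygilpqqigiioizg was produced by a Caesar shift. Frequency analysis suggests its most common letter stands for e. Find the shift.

The most frequent ciphertext letter is i (appears 7 times).
i is position 8; e is position 4.
Shift = 4.

4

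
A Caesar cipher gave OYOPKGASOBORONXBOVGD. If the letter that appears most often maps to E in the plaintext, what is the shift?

The most frequent ciphertext letter is O (appears 6 times).
O is position 14; E is position 4.
Shift = 10.

10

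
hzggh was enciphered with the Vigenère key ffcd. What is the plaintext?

Repeat the key across the ciphertext: ffcdf
h(7)−f(5): 2 → c
z(25)−f(5): 20 → u
g(6)−c(2): 4 → e
g(6)−d(3): 3 → d
h(7)−f(5): 2 → c

cuedc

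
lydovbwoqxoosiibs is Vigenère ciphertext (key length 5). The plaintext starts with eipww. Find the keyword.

hqosz

Subtract each crib letter from the matching ciphertext letter (mod 26):
l(11)−e(4)=7 → h
y(24)−i(8)=16 → q
d(3)−p(15)=-12≡14 → o
o(14)−w(22)=-8≡18 → s
v(21)−w(22)=-1≡25 → z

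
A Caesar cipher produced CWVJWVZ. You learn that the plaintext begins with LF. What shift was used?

From the crib: C(2)−L(11)=-9≡17, so the shift is 17.

17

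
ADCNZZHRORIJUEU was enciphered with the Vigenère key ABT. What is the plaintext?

ACJNYGHQVRHQUDB

Repeat the key across the ciphertext: ABTABTABTABTABT
A(0)−A(0): 0 → A
D(3)−B(1): 2 → C
C(2)−T(19): -17≡9 → J
N(13)−A(0): 13 → N
Z(25)−B(1): 24 → Y
Z(25)−T(19): 6 → G
H(7)−A(0): 7 → H
R(17)−B(1): 16 → Q
O(14)−T(19): -5≡21 → V
R(17)−A(0): 17 → R
I(8)−B(1): 7 → H
J(9)−T(19): -10≡16 → Q
U(20)−A(0): 20 → U
E(4)−B(1): 3 → D
U(20)−T(19): 1 → B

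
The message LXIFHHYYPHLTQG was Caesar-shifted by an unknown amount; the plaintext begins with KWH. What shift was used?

From the crib: L(11)−K(10)=1, so the shift is 1.

1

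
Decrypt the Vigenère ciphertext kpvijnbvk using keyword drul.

Repeat the key across the ciphertext: druldruld
k(10)−d(3): 7 → h
p(15)−r(17): -2≡24 → y
v(21)−u(20): 1 → b
i(8)−l(11): -3≡23 → x
j(9)−d(3): 6 → g
n(13)−r(17): -4≡22 → w
b(1)−u(20): -19≡7 → h
v(21)−l(11): 10 → k
k(10)−d(3): 7 → h

hybxgwhkh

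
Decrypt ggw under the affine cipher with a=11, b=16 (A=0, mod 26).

ssk

The inverse of 11 mod 26 is 19, since 11·19=209≡1. Apply D(y)=19·(y−16) mod 26:
g(6): 19·(6−16)=-190≡18 → s
g(6): 19·(6−16)=-190≡18 → s
w(22): 19·(22−16)=114≡10 → k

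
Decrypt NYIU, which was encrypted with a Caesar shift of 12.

BMWI

N(13): 13−12=1 → B
Y(24): 24−12=12 → M
I(8): 8−12=-4≡22 → W
U(20): 20−12=8 → I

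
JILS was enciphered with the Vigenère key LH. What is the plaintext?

YBAL

Repeat the key across the ciphertext: LHLH
J(9)−L(11): -2≡24 → Y
I(8)−H(7): 1 → B
L(11)−L(11): 0 → A
S(18)−H(7): 11 → L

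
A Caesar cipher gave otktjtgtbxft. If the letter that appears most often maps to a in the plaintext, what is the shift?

The most frequent ciphertext letter is t (appears 5 times).
t is position 19; a is position 0.
Shift = 19.

19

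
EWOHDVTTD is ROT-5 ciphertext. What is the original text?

E(4): 4−5=-1≡25 → Z
W(22): 22−5=17 → R
O(14): 14−5=9 → J
H(7): 7−5=2 → C
D(3): 3−5=-2≡24 → Y
V(21): 21−5=16 → Q
T(19): 19−5=14 → O
T(19): 19−5=14 → O
D(3): 3−5=-2≡24 → Y

ZRJCYQOOY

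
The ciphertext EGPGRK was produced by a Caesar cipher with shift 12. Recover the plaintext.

E(4): 4−12=-8≡18 → S
G(6): 6−12=-6≡20 → U
P(15): 15−12=3 → D
G(6): 6−12=-6≡20 → U
R(17): 17−12=5 → F
K(10): 10−12=-2≡24 → Y

SUDUFY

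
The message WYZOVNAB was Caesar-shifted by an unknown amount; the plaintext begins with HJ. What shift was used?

15

From the crib: W(22)−H(7)=15, so the shift is 15.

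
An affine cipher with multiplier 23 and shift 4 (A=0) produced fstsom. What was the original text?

The inverse of 23 mod 26 is 17, since 23·17=391≡1. Apply D(y)=17·(y−4) mod 26:
f(5): 17·(5−4)=17 → r
s(18): 17·(18−4)=238≡4 → e
t(19): 17·(19−4)=255≡21 → v
s(18): 17·(18−4)=238≡4 → e
o(14): 17·(14−4)=170≡14 → o
m(12): 17·(12−4)=136≡6 → g

reveog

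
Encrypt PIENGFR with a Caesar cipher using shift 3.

P(15): 15+3=18 → S
I(8): 8+3=11 → L
E(4): 4+3=7 → H
N(13): 13+3=16 → Q
G(6): 6+3=9 → J
F(5): 5+3=8 → I
R(17): 17+3=20 → U

SLHQJIU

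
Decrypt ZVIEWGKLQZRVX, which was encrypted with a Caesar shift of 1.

YUHDVFJKPYQUW

Z(25): 25−1=24 → Y
V(21): 21−1=20 → U
I(8): 8−1=7 → H
E(4): 4−1=3 → D
W(22): 22−1=21 → V
G(6): 6−1=5 → F
K(10): 10−1=9 → J
L(11): 11−1=10 → K
Q(16): 16−1=15 → P
Z(25): 25−1=24 → Y
R(17): 17−1=16 → Q
V(21): 21−1=20 → U
X(23): 23−1=22 → W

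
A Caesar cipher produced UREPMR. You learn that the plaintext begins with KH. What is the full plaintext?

From the crib: U(20)−K(10)=10, so the shift is 10.
Subtract 10 from each ciphertext letter:
U(20): 20−10=10 → K
R(17): 17−10=7 → H
E(4): 4−10=-6≡20 → U
P(15): 15−10=5 → F
M(12): 12−10=2 → C
R(17): 17−10=7 → H

KHUFCH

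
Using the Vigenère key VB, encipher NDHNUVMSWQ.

Repeat the key across the message: VBVBVBVBVB
N(13)+V(21): 34≡8 → I
D(3)+B(1): 4 → E
H(7)+V(21): 28≡2 → C
N(13)+B(1): 14 → O
U(20)+V(21): 41≡15 → P
V(21)+B(1): 22 → W
M(12)+V(21): 33≡7 → H
S(18)+B(1): 19 → T
W(22)+V(21): 43≡17 → R
Q(16)+B(1): 17 → R

IECOPWHTRR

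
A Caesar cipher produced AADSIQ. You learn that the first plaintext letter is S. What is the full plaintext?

From the crib: A(0)−S(18)=-18≡8, so the shift is 8.
Subtract 8 from each ciphertext letter:
A(0): 0−8=-8≡18 → S
A(0): 0−8=-8≡18 → S
D(3): 3−8=-5≡21 → V
S(18): 18−8=10 → K
I(8): 8−8=0 → A
Q(16): 16−8=8 → I

SSVKAI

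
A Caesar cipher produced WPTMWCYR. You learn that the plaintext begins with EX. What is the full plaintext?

EXBUEKGZ

From the crib: W(22)−E(4)=18, so the shift is 18.
Subtract 18 from each ciphertext letter:
W(22): 22−18=4 → E
P(15): 15−18=-3≡23 → X
T(19): 19−18=1 → B
M(12): 12−18=-6≡20 → U
W(22): 22−18=4 → E
C(2): 2−18=-16≡10 → K
Y(24): 24−18=6 → G
R(17): 17−18=-1≡25 → Z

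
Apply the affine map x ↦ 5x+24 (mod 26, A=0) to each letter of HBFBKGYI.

H(7): 5·7+24=59≡7 → H
B(1): 5·1+24=29≡3 → D
F(5): 5·5+24=49≡23 → X
B(1): 5·1+24=29≡3 → D
K(10): 5·10+24=74≡22 → W
G(6): 5·6+24=54≡2 → C
Y(24): 5·24+24=144≡14 → O
I(8): 5·8+24=64≡12 → M

HDXDWCOM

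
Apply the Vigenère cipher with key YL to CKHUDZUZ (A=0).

Repeat the key across the message: YLYLYLYL
C(2)+Y(24): 26≡0 → A
K(10)+L(11): 21 → V
H(7)+Y(24): 31≡5 → F
U(20)+L(11): 31≡5 → F
D(3)+Y(24): 27≡1 → B
Z(25)+L(11): 36≡10 → K
U(20)+Y(24): 44≡18 → S
Z(25)+L(11): 36≡10 → K

AVFFBKSK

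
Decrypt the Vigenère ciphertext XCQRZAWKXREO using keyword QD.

Repeat the key across the ciphertext: QDQDQDQDQDQD
X(23)−Q(16): 7 → H
C(2)−D(3): -1≡25 → Z
Q(16)−Q(16): 0 → A
R(17)−D(3): 14 → O
Z(25)−Q(16): 9 → J
A(0)−D(3): -3≡23 → X
W(22)−Q(16): 6 → G
K(10)−D(3): 7 → H
X(23)−Q(16): 7 → H
R(17)−D(3): 14 → O
E(4)−Q(16): -12≡14 → O
O(14)−D(3): 11 → L

HZAOJXGHHOOL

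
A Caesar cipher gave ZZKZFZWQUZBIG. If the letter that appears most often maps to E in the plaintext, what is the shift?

The most frequent ciphertext letter is Z (appears 5 times).
Z is position 25; E is position 4.
Shift = 21.

21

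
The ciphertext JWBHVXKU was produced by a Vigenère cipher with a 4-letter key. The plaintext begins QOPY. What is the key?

Subtract each crib letter from the matching ciphertext letter (mod 26):
J(9)−Q(16)=-7≡19 → T
W(22)−O(14)=8 → I
B(1)−P(15)=-14≡12 → M
H(7)−Y(24)=-17≡9 → J

TIMJ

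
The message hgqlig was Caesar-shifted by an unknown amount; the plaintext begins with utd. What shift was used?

From the crib: h(7)−u(20)=-13≡13, so the shift is 13.

13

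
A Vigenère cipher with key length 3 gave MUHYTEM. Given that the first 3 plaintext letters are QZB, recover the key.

Subtract each crib letter from the matching ciphertext letter (mod 26):
M(12)−Q(16)=-4≡22 → W
U(20)−Z(25)=-5≡21 → V
H(7)−B(1)=6 → G

WVG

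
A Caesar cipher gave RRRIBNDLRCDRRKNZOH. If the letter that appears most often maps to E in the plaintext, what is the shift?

The most frequent ciphertext letter is R (appears 6 times).
R is position 17; E is position 4.
Shift = 13.

13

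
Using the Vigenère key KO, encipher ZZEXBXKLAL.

Repeat the key across the message: KOKOKOKOKO
Z(25)+K(10): 35≡9 → J
Z(25)+O(14): 39≡13 → N
E(4)+K(10): 14 → O
X(23)+O(14): 37≡11 → L
B(1)+K(10): 11 → L
X(23)+O(14): 37≡11 → L
K(10)+K(10): 20 → U
L(11)+O(14): 25 → Z
A(0)+K(10): 10 → K
L(11)+O(14): 25 → Z

JNOLLLUZKZ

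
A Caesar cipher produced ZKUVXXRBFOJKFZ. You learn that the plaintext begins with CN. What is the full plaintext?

CNXYAAUEIRMNIC

From the crib: Z(25)−C(2)=23, so the shift is 23.
Subtract 23 from each ciphertext letter:
Z(25): 25−23=2 → C
K(10): 10−23=-13≡13 → N
U(20): 20−23=-3≡23 → X
V(21): 21−23=-2≡24 → Y
X(23): 23−23=0 → A
X(23): 23−23=0 → A
R(17): 17−23=-6≡20 → U
B(1): 1−23=-22≡4 → E
F(5): 5−23=-18≡8 → I
O(14): 14−23=-9≡17 → R
J(9): 9−23=-14≡12 → M
K(10): 10−23=-13≡13 → N
F(5): 5−23=-18≡8 → I
Z(25): 25−23=2 → C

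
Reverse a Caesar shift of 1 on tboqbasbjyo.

sanpazraixn

t(19): 19−1=18 → s
b(1): 1−1=0 → a
o(14): 14−1=13 → n
q(16): 16−1=15 → p
b(1): 1−1=0 → a
a(0): 0−1=-1≡25 → z
s(18): 18−1=17 → r
b(1): 1−1=0 → a
j(9): 9−1=8 → i
y(24): 24−1=23 → x
o(14): 14−1=13 → n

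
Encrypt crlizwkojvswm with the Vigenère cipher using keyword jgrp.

Repeat the key across the message: jgrpjgrpjgrpj
c(2)+j(9): 11 → l
r(17)+g(6): 23 → x
l(11)+r(17): 28≡2 → c
i(8)+p(15): 23 → x
z(25)+j(9): 34≡8 → i
w(22)+g(6): 28≡2 → c
k(10)+r(17): 27≡1 → b
o(14)+p(15): 29≡3 → d
j(9)+j(9): 18 → s
v(21)+g(6): 27≡1 → b
s(18)+r(17): 35≡9 → j
w(22)+p(15): 37≡11 → l
m(12)+j(9): 21 → v

lxcxicbdsbjlv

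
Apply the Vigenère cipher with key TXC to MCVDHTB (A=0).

Repeat the key across the message: TXCTXCT
M(12)+T(19): 31≡5 → F
C(2)+X(23): 25 → Z
V(21)+C(2): 23 → X
D(3)+T(19): 22 → W
H(7)+X(23): 30≡4 → E
T(19)+C(2): 21 → V
B(1)+T(19): 20 → U

FZXWEVU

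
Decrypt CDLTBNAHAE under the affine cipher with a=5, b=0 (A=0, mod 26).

QLXJVNARAG

The inverse of 5 mod 26 is 21, since 5·21=105≡1. Apply D(y)=21·(y−0) mod 26:
C(2): 21·(2−0)=42≡16 → Q
D(3): 21·(3−0)=63≡11 → L
L(11): 21·(11−0)=231≡23 → X
T(19): 21·(19−0)=399≡9 → J
B(1): 21·(1−0)=21 → V
N(13): 21·(13−0)=273≡13 → N
A(0): 21·(0−0)=0 → A
H(7): 21·(7−0)=147≡17 → R
A(0): 21·(0−0)=0 → A
E(4): 21·(4−0)=84≡6 → G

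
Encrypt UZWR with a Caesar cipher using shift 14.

U(20): 20+14=34≡8 → I
Z(25): 25+14=39≡13 → N
W(22): 22+14=36≡10 → K
R(17): 17+14=31≡5 → F

INKF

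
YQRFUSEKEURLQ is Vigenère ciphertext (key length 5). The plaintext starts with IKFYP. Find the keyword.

QGMHF

Subtract each crib letter from the matching ciphertext letter (mod 26):
Y(24)−I(8)=16 → Q
Q(16)−K(10)=6 → G
R(17)−F(5)=12 → M
F(5)−Y(24)=-19≡7 → H
U(20)−P(15)=5 → F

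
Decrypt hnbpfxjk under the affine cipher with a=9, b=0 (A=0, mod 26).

vndtprbe

The inverse of 9 mod 26 is 3, since 9·3=27≡1. Apply D(y)=3·(y−0) mod 26:
h(7): 3·(7−0)=21 → v
n(13): 3·(13−0)=39≡13 → n
b(1): 3·(1−0)=3 → d
p(15): 3·(15−0)=45≡19 → t
f(5): 3·(5−0)=15 → p
x(23): 3·(23−0)=69≡17 → r
j(9): 3·(9−0)=27≡1 → b
k(10): 3·(10−0)=30≡4 → e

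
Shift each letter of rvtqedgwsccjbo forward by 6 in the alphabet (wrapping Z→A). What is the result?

r(17): 17+6=23 → x
v(21): 21+6=27≡1 → b
t(19): 19+6=25 → z
q(16): 16+6=22 → w
e(4): 4+6=10 → k
d(3): 3+6=9 → j
g(6): 6+6=12 → m
w(22): 22+6=28≡2 → c
s(18): 18+6=24 → y
c(2): 2+6=8 → i
c(2): 2+6=8 → i
j(9): 9+6=15 → p
b(1): 1+6=7 → h
o(14): 14+6=20 → u

xbzwkjmcyiiphu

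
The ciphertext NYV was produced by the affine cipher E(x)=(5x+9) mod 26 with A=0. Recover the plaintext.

GDS

The inverse of 5 mod 26 is 21, since 5·21=105≡1. Apply D(y)=21·(y−9) mod 26:
N(13): 21·(13−9)=84≡6 → G
Y(24): 21·(24−9)=315≡3 → D
V(21): 21·(21−9)=252≡18 → S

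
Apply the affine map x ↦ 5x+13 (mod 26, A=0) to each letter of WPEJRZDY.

W(22): 5·22+13=123≡19 → T
P(15): 5·15+13=88≡10 → K
E(4): 5·4+13=33≡7 → H
J(9): 5·9+13=58≡6 → G
R(17): 5·17+13=98≡20 → U
Z(25): 5·25+13=138≡8 → I
D(3): 5·3+13=28≡2 → C
Y(24): 5·24+13=133≡3 → D

TKHGUICD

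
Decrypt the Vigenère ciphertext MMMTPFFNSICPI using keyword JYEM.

DOIHGHBBJKYDZ

Repeat the key across the ciphertext: JYEMJYEMJYEMJ
M(12)−J(9): 3 → D
M(12)−Y(24): -12≡14 → O
M(12)−E(4): 8 → I
T(19)−M(12): 7 → H
P(15)−J(9): 6 → G
F(5)−Y(24): -19≡7 → H
F(5)−E(4): 1 → B
N(13)−M(12): 1 → B
S(18)−J(9): 9 → J
I(8)−Y(24): -16≡10 → K
C(2)−E(4): -2≡24 → Y
P(15)−M(12): 3 → D
I(8)−J(9): -1≡25 → Z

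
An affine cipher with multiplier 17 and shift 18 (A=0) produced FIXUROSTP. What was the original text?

The inverse of 17 mod 26 is 23, since 17·23=391≡1. Apply D(y)=23·(y−18) mod 26:
F(5): 23·(5−18)=-299≡13 → N
I(8): 23·(8−18)=-230≡4 → E
X(23): 23·(23−18)=115≡11 → L
U(20): 23·(20−18)=46≡20 → U
R(17): 23·(17−18)=-23≡3 → D
O(14): 23·(14−18)=-92≡12 → M
S(18): 23·(18−18)=0 → A
T(19): 23·(19−18)=23 → X
P(15): 23·(15−18)=-69≡9 → J

NELUDMAXJ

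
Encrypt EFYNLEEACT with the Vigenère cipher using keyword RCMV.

Repeat the key across the message: RCMVRCMVRC
E(4)+R(17): 21 → V
F(5)+C(2): 7 → H
Y(24)+M(12): 36≡10 → K
N(13)+V(21): 34≡8 → I
L(11)+R(17): 28≡2 → C
E(4)+C(2): 6 → G
E(4)+M(12): 16 → Q
A(0)+V(21): 21 → V
C(2)+R(17): 19 → T
T(19)+C(2): 21 → V

VHKICGQVTV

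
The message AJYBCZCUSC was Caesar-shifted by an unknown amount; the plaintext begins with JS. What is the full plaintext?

From the crib: A(0)−J(9)=-9≡17, so the shift is 17.
Subtract 17 from each ciphertext letter:
A(0): 0−17=-17≡9 → J
J(9): 9−17=-8≡18 → S
Y(24): 24−17=7 → H
B(1): 1−17=-16≡10 → K
C(2): 2−17=-15≡11 → L
Z(25): 25−17=8 → I
C(2): 2−17=-15≡11 → L
U(20): 20−17=3 → D
S(18): 18−17=1 → B
C(2): 2−17=-15≡11 → L

JSHKLILDBL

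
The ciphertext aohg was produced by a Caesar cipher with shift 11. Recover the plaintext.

a(0): 0−11=-11≡15 → p
o(14): 14−11=3 → d
h(7): 7−11=-4≡22 → w
g(6): 6−11=-5≡21 → v

pdwv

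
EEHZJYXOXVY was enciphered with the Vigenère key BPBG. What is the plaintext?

DPGTIJWIWGX

Repeat the key across the ciphertext: BPBGBPBGBPB
E(4)−B(1): 3 → D
E(4)−P(15): -11≡15 → P
H(7)−B(1): 6 → G
Z(25)−G(6): 19 → T
J(9)−B(1): 8 → I
Y(24)−P(15): 9 → J
X(23)−B(1): 22 → W
O(14)−G(6): 8 → I
X(23)−B(1): 22 → W
V(21)−P(15): 6 → G
Y(24)−B(1): 23 → X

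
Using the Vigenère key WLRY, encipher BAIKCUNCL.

XLZIYFEAH

Repeat the key across the message: WLRYWLRYW
B(1)+W(22): 23 → X
A(0)+L(11): 11 → L
I(8)+R(17): 25 → Z
K(10)+Y(24): 34≡8 → I
C(2)+W(22): 24 → Y
U(20)+L(11): 31≡5 → F
N(13)+R(17): 30≡4 → E
C(2)+Y(24): 26≡0 → A
L(11)+W(22): 33≡7 → H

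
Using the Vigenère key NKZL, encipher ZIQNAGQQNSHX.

MSPYNQPBACGI

Repeat the key across the message: NKZLNKZLNKZL
Z(25)+N(13): 38≡12 → M
I(8)+K(10): 18 → S
Q(16)+Z(25): 41≡15 → P
N(13)+L(11): 24 → Y
A(0)+N(13): 13 → N
G(6)+K(10): 16 → Q
Q(16)+Z(25): 41≡15 → P
Q(16)+L(11): 27≡1 → B
N(13)+N(13): 26≡0 → A
S(18)+K(10): 28≡2 → C
H(7)+Z(25): 32≡6 → G
X(23)+L(11): 34≡8 → I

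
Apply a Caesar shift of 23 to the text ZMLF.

Z(25): 25+23=48≡22 → W
M(12): 12+23=35≡9 → J
L(11): 11+23=34≡8 → I
F(5): 5+23=28≡2 → C

WJIC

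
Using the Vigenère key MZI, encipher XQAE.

JPIQ

Repeat the key across the message: MZIM
X(23)+M(12): 35≡9 → J
Q(16)+Z(25): 41≡15 → P
A(0)+I(8): 8 → I
E(4)+M(12): 16 → Q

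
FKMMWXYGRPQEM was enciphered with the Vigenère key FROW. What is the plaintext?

ATYQRGKKMYCIH

Repeat the key across the ciphertext: FROWFROWFROWF
F(5)−F(5): 0 → A
K(10)−R(17): -7≡19 → T
M(12)−O(14): -2≡24 → Y
M(12)−W(22): -10≡16 → Q
W(22)−F(5): 17 → R
X(23)−R(17): 6 → G
Y(24)−O(14): 10 → K
G(6)−W(22): -16≡10 → K
R(17)−F(5): 12 → M
P(15)−R(17): -2≡24 → Y
Q(16)−O(14): 2 → C
E(4)−W(22): -18≡8 → I
M(12)−F(5): 7 → H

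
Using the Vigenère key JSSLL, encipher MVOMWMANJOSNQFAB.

Repeat the key across the message: JSSLLJSSLLJSSLLJ
M(12)+J(9): 21 → V
V(21)+S(18): 39≡13 → N
O(14)+S(18): 32≡6 → G
M(12)+L(11): 23 → X
W(22)+L(11): 33≡7 → H
M(12)+J(9): 21 → V
A(0)+S(18): 18 → S
N(13)+S(18): 31≡5 → F
J(9)+L(11): 20 → U
O(14)+L(11): 25 → Z
S(18)+J(9): 27≡1 → B
N(13)+S(18): 31≡5 → F
Q(16)+S(18): 34≡8 → I
F(5)+L(11): 16 → Q
A(0)+L(11): 11 → L
B(1)+J(9): 10 → K

VNGXHVSFUZBFIQLK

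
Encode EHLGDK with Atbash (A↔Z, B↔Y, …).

E(4) → V(21)
H(7) → S(18)
L(11) → O(14)
G(6) → T(19)
D(3) → W(22)
K(10) → P(15)

VSOTWP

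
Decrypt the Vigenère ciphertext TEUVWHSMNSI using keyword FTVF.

OLZQROXHIZN

Repeat the key across the ciphertext: FTVFFTVFFTV
T(19)−F(5): 14 → O
E(4)−T(19): -15≡11 → L
U(20)−V(21): -1≡25 → Z
V(21)−F(5): 16 → Q
W(22)−F(5): 17 → R
H(7)−T(19): -12≡14 → O
S(18)−V(21): -3≡23 → X
M(12)−F(5): 7 → H
N(13)−F(5): 8 → I
S(18)−T(19): -1≡25 → Z
I(8)−V(21): -13≡13 → N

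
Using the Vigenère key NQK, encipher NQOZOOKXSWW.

Repeat the key across the message: NQKNQKNQKNQ
N(13)+N(13): 26≡0 → A
Q(16)+Q(16): 32≡6 → G
O(14)+K(10): 24 → Y
Z(25)+N(13): 38≡12 → M
O(14)+Q(16): 30≡4 → E
O(14)+K(10): 24 → Y
K(10)+N(13): 23 → X
X(23)+Q(16): 39≡13 → N
S(18)+K(10): 28≡2 → C
W(22)+N(13): 35≡9 → J
W(22)+Q(16): 38≡12 → M

AGYMEYXNCJM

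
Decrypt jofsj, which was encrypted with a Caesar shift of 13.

wbsfw

j(9): 9−13=-4≡22 → w
o(14): 14−13=1 → b
f(5): 5−13=-8≡18 → s
s(18): 18−13=5 → f
j(9): 9−13=-4≡22 → w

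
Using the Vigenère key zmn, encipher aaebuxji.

Repeat the key across the message: zmnzmnzm
a(0)+z(25): 25 → z
a(0)+m(12): 12 → m
e(4)+n(13): 17 → r
b(1)+z(25): 26≡0 → a
u(20)+m(12): 32≡6 → g
x(23)+n(13): 36≡10 → k
j(9)+z(25): 34≡8 → i
i(8)+m(12): 20 → u

zmragkiu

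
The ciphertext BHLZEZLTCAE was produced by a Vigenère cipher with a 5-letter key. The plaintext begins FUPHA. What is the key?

Subtract each crib letter from the matching ciphertext letter (mod 26):
B(1)−F(5)=-4≡22 → W
H(7)−U(20)=-13≡13 → N
L(11)−P(15)=-4≡22 → W
Z(25)−H(7)=18 → S
E(4)−A(0)=4 → E

WNWSE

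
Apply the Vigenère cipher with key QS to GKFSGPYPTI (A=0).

WCVKWHOHJA

Repeat the key across the message: QSQSQSQSQS
G(6)+Q(16): 22 → W
K(10)+S(18): 28≡2 → C
F(5)+Q(16): 21 → V
S(18)+S(18): 36≡10 → K
G(6)+Q(16): 22 → W
P(15)+S(18): 33≡7 → H
Y(24)+Q(16): 40≡14 → O
P(15)+S(18): 33≡7 → H
T(19)+Q(16): 35≡9 → J
I(8)+S(18): 26≡0 → A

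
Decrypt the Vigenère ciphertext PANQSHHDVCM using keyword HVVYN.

IFSSFAMIXPF

Repeat the key across the ciphertext: HVVYNHVVYNH
P(15)−H(7): 8 → I
A(0)−V(21): -21≡5 → F
N(13)−V(21): -8≡18 → S
Q(16)−Y(24): -8≡18 → S
S(18)−N(13): 5 → F
H(7)−H(7): 0 → A
H(7)−V(21): -14≡12 → M
D(3)−V(21): -18≡8 → I
V(21)−Y(24): -3≡23 → X
C(2)−N(13): -11≡15 → P
M(12)−H(7): 5 → F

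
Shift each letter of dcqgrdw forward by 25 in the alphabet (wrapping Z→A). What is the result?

cbpfqcv

d(3): 3+25=28≡2 → c
c(2): 2+25=27≡1 → b
q(16): 16+25=41≡15 → p
g(6): 6+25=31≡5 → f
r(17): 17+25=42≡16 → q
d(3): 3+25=28≡2 → c
w(22): 22+25=47≡21 → v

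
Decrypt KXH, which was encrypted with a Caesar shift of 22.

K(10): 10−22=-12≡14 → O
X(23): 23−22=1 → B
H(7): 7−22=-15≡11 → L

OBL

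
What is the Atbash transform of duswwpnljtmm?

d(3) → w(22)
u(20) → f(5)
s(18) → h(7)
w(22) → d(3)
w(22) → d(3)
p(15) → k(10)
n(13) → m(12)
l(11) → o(14)
j(9) → q(16)
t(19) → g(6)
m(12) → n(13)
m(12) → n(13)

wfhddkmoqgnn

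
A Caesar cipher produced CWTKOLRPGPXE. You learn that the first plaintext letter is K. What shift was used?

18

From the crib: C(2)−K(10)=-8≡18, so the shift is 18.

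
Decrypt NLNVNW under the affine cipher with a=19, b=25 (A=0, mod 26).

The inverse of 19 mod 26 is 11, since 19·11=209≡1. Apply D(y)=11·(y−25) mod 26:
N(13): 11·(13−25)=-132≡24 → Y
L(11): 11·(11−25)=-154≡2 → C
N(13): 11·(13−25)=-132≡24 → Y
V(21): 11·(21−25)=-44≡8 → I
N(13): 11·(13−25)=-132≡24 → Y
W(22): 11·(22−25)=-33≡19 → T

YCYIYT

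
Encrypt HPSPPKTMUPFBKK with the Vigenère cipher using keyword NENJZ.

UTFYOXXZDOSFXT

Repeat the key across the message: NENJZNENJZNENJ
H(7)+N(13): 20 → U
P(15)+E(4): 19 → T
S(18)+N(13): 31≡5 → F
P(15)+J(9): 24 → Y
P(15)+Z(25): 40≡14 → O
K(10)+N(13): 23 → X
T(19)+E(4): 23 → X
M(12)+N(13): 25 → Z
U(20)+J(9): 29≡3 → D
P(15)+Z(25): 40≡14 → O
F(5)+N(13): 18 → S
B(1)+E(4): 5 → F
K(10)+N(13): 23 → X
K(10)+J(9): 19 → T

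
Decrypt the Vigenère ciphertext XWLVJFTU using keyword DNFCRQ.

Repeat the key across the ciphertext: DNFCRQDN
X(23)−D(3): 20 → U
W(22)−N(13): 9 → J
L(11)−F(5): 6 → G
V(21)−C(2): 19 → T
J(9)−R(17): -8≡18 → S
F(5)−Q(16): -11≡15 → P
T(19)−D(3): 16 → Q
U(20)−N(13): 7 → H

UJGTSPQH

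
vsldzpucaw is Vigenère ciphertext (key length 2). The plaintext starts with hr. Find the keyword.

Subtract each crib letter from the matching ciphertext letter (mod 26):
v(21)−h(7)=14 → o
s(18)−r(17)=1 → b

ob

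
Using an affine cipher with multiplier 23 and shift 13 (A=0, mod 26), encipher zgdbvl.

z(25): 23·25+13=588≡16 → q
g(6): 23·6+13=151≡21 → v
d(3): 23·3+13=82≡4 → e
b(1): 23·1+13=36≡10 → k
v(21): 23·21+13=496≡2 → c
l(11): 23·11+13=266≡6 → g

qvekcg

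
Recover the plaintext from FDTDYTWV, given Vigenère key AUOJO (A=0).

Repeat the key across the ciphertext: AUOJOAUO
F(5)−A(0): 5 → F
D(3)−U(20): -17≡9 → J
T(19)−O(14): 5 → F
D(3)−J(9): -6≡20 → U
Y(24)−O(14): 10 → K
T(19)−A(0): 19 → T
W(22)−U(20): 2 → C
V(21)−O(14): 7 → H

FJFUKTCH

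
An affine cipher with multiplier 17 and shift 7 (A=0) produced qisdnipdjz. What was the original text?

The inverse of 17 mod 26 is 23, since 17·23=391≡1. Apply D(y)=23·(y−7) mod 26:
q(16): 23·(16−7)=207≡25 → z
i(8): 23·(8−7)=23 → x
s(18): 23·(18−7)=253≡19 → t
d(3): 23·(3−7)=-92≡12 → m
n(13): 23·(13−7)=138≡8 → i
i(8): 23·(8−7)=23 → x
p(15): 23·(15−7)=184≡2 → c
d(3): 23·(3−7)=-92≡12 → m
j(9): 23·(9−7)=46≡20 → u
z(25): 23·(25−7)=414≡24 → y

zxtmixcmuy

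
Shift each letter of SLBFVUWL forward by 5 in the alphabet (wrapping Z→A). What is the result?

S(18): 18+5=23 → X
L(11): 11+5=16 → Q
B(1): 1+5=6 → G
F(5): 5+5=10 → K
V(21): 21+5=26≡0 → A
U(20): 20+5=25 → Z
W(22): 22+5=27≡1 → B
L(11): 11+5=16 → Q

XQGKAZBQ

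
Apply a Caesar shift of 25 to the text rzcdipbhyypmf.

qybchoagxxole

r(17): 17+25=42≡16 → q
z(25): 25+25=50≡24 → y
c(2): 2+25=27≡1 → b
d(3): 3+25=28≡2 → c
i(8): 8+25=33≡7 → h
p(15): 15+25=40≡14 → o
b(1): 1+25=26≡0 → a
h(7): 7+25=32≡6 → g
y(24): 24+25=49≡23 → x
y(24): 24+25=49≡23 → x
p(15): 15+25=40≡14 → o
m(12): 12+25=37≡11 → l
f(5): 5+25=30≡4 → e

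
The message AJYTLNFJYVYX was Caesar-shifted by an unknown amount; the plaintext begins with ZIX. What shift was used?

1

From the crib: A(0)−Z(25)=-25≡1, so the shift is 1.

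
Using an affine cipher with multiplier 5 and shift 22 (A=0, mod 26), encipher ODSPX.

O(14): 5·14+22=92≡14 → O
D(3): 5·3+22=37≡11 → L
S(18): 5·18+22=112≡8 → I
P(15): 5·15+22=97≡19 → T
X(23): 5·23+22=137≡7 → H

OLITH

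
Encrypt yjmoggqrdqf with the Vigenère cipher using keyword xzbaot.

Repeat the key across the message: xzbaotxzbao
y(24)+x(23): 47≡21 → v
j(9)+z(25): 34≡8 → i
m(12)+b(1): 13 → n
o(14)+a(0): 14 → o
g(6)+o(14): 20 → u
g(6)+t(19): 25 → z
q(16)+x(23): 39≡13 → n
r(17)+z(25): 42≡16 → q
d(3)+b(1): 4 → e
q(16)+a(0): 16 → q
f(5)+o(14): 19 → t

vinouznqeqt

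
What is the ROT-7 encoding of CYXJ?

JFEQ

C(2): 2+7=9 → J
Y(24): 24+7=31≡5 → F
X(23): 23+7=30≡4 → E
J(9): 9+7=16 → Q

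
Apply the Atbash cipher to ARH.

ZIS

A(0) → Z(25)
R(17) → I(8)
H(7) → S(18)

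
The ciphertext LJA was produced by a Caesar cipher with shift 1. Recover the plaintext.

KIZ

L(11): 11−1=10 → K
J(9): 9−1=8 → I
A(0): 0−1=-1≡25 → Z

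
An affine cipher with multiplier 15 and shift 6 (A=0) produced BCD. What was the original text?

The inverse of 15 mod 26 is 7, since 15·7=105≡1. Apply D(y)=7·(y−6) mod 26:
B(1): 7·(1−6)=-35≡17 → R
C(2): 7·(2−6)=-28≡24 → Y
D(3): 7·(3−6)=-21≡5 → F

RYF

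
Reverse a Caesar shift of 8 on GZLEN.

YRDWF

G(6): 6−8=-2≡24 → Y
Z(25): 25−8=17 → R
L(11): 11−8=3 → D
E(4): 4−8=-4≡22 → W
N(13): 13−8=5 → F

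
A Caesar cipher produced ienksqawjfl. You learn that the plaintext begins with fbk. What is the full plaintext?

fbkhpnxtgci

From the crib: i(8)−f(5)=3, so the shift is 3.
Subtract 3 from each ciphertext letter:
i(8): 8−3=5 → f
e(4): 4−3=1 → b
n(13): 13−3=10 → k
k(10): 10−3=7 → h
s(18): 18−3=15 → p
q(16): 16−3=13 → n
a(0): 0−3=-3≡23 → x
w(22): 22−3=19 → t
j(9): 9−3=6 → g
f(5): 5−3=2 → c
l(11): 11−3=8 → i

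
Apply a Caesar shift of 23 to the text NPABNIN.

N(13): 13+23=36≡10 → K
P(15): 15+23=38≡12 → M
A(0): 0+23=23 → X
B(1): 1+23=24 → Y
N(13): 13+23=36≡10 → K
I(8): 8+23=31≡5 → F
N(13): 13+23=36≡10 → K

KMXYKFK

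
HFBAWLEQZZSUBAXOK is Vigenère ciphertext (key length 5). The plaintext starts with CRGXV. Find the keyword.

FOVDB

Subtract each crib letter from the matching ciphertext letter (mod 26):
H(7)−C(2)=5 → F
F(5)−R(17)=-12≡14 → O
B(1)−G(6)=-5≡21 → V
A(0)−X(23)=-23≡3 → D
W(22)−V(21)=1 → B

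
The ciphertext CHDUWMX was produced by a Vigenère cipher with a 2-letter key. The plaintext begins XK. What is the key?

FX

Subtract each crib letter from the matching ciphertext letter (mod 26):
C(2)−X(23)=-21≡5 → F
H(7)−K(10)=-3≡23 → X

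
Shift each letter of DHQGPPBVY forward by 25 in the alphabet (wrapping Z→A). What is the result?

D(3): 3+25=28≡2 → C
H(7): 7+25=32≡6 → G
Q(16): 16+25=41≡15 → P
G(6): 6+25=31≡5 → F
P(15): 15+25=40≡14 → O
P(15): 15+25=40≡14 → O
B(1): 1+25=26≡0 → A
V(21): 21+25=46≡20 → U
Y(24): 24+25=49≡23 → X

CGPFOOAUX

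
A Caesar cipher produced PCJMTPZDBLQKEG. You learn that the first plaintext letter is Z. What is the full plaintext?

ZMTWDZJNLVAUOQ

From the crib: P(15)−Z(25)=-10≡16, so the shift is 16.
Subtract 16 from each ciphertext letter:
P(15): 15−16=-1≡25 → Z
C(2): 2−16=-14≡12 → M
J(9): 9−16=-7≡19 → T
M(12): 12−16=-4≡22 → W
T(19): 19−16=3 → D
P(15): 15−16=-1≡25 → Z
Z(25): 25−16=9 → J
D(3): 3−16=-13≡13 → N
B(1): 1−16=-15≡11 → L
L(11): 11−16=-5≡21 → V
Q(16): 16−16=0 → A
K(10): 10−16=-6≡20 → U
E(4): 4−16=-12≡14 → O
G(6): 6−16=-10≡16 → Q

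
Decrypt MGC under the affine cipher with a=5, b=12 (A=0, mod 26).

The inverse of 5 mod 26 is 21, since 5·21=105≡1. Apply D(y)=21·(y−12) mod 26:
M(12): 21·(12−12)=0 → A
G(6): 21·(6−12)=-126≡4 → E
C(2): 21·(2−12)=-210≡24 → Y

AEY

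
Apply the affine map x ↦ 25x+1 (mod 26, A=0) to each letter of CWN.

C(2): 25·2+1=51≡25 → Z
W(22): 25·22+1=551≡5 → F
N(13): 25·13+1=326≡14 → O

ZFO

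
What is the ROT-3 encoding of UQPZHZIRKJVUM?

U(20): 20+3=23 → X
Q(16): 16+3=19 → T
P(15): 15+3=18 → S
Z(25): 25+3=28≡2 → C
H(7): 7+3=10 → K
Z(25): 25+3=28≡2 → C
I(8): 8+3=11 → L
R(17): 17+3=20 → U
K(10): 10+3=13 → N
J(9): 9+3=12 → M
V(21): 21+3=24 → Y
U(20): 20+3=23 → X
M(12): 12+3=15 → P

XTSCKCLUNMYXP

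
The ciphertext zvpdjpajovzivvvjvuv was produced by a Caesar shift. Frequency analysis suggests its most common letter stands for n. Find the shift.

8

The most frequent ciphertext letter is v (appears 7 times).
v is position 21; n is position 13.
Shift = 8.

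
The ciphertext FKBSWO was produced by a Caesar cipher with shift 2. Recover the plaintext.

DIZQUM

F(5): 5−2=3 → D
K(10): 10−2=8 → I
B(1): 1−2=-1≡25 → Z
S(18): 18−2=16 → Q
W(22): 22−2=20 → U
O(14): 14−2=12 → M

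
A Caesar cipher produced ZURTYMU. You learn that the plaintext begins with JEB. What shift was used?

16

From the crib: Z(25)−J(9)=16, so the shift is 16.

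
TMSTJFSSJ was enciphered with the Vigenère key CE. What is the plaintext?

Repeat the key across the ciphertext: CECECECEC
T(19)−C(2): 17 → R
M(12)−E(4): 8 → I
S(18)−C(2): 16 → Q
T(19)−E(4): 15 → P
J(9)−C(2): 7 → H
F(5)−E(4): 1 → B
S(18)−C(2): 16 → Q
S(18)−E(4): 14 → O
J(9)−C(2): 7 → H

RIQPHBQOH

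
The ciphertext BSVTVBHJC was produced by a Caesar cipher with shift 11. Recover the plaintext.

QHKIKQWYR

B(1): 1−11=-10≡16 → Q
S(18): 18−11=7 → H
V(21): 21−11=10 → K
T(19): 19−11=8 → I
V(21): 21−11=10 → K
B(1): 1−11=-10≡16 → Q
H(7): 7−11=-4≡22 → W
J(9): 9−11=-2≡24 → Y
C(2): 2−11=-9≡17 → R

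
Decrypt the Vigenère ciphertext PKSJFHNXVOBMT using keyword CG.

Repeat the key across the ciphertext: CGCGCGCGCGCGC
P(15)−C(2): 13 → N
K(10)−G(6): 4 → E
S(18)−C(2): 16 → Q
J(9)−G(6): 3 → D
F(5)−C(2): 3 → D
H(7)−G(6): 1 → B
N(13)−C(2): 11 → L
X(23)−G(6): 17 → R
V(21)−C(2): 19 → T
O(14)−G(6): 8 → I
B(1)−C(2): -1≡25 → Z
M(12)−G(6): 6 → G
T(19)−C(2): 17 → R

NEQDDBLRTIZGR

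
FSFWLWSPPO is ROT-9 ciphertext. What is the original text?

WJWNCNJGGF

F(5): 5−9=-4≡22 → W
S(18): 18−9=9 → J
F(5): 5−9=-4≡22 → W
W(22): 22−9=13 → N
L(11): 11−9=2 → C
W(22): 22−9=13 → N
S(18): 18−9=9 → J
P(15): 15−9=6 → G
P(15): 15−9=6 → G
O(14): 14−9=5 → F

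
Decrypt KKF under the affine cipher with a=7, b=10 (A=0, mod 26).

AAD

The inverse of 7 mod 26 is 15, since 7·15=105≡1. Apply D(y)=15·(y−10) mod 26:
K(10): 15·(10−10)=0 → A
K(10): 15·(10−10)=0 → A
F(5): 15·(5−10)=-75≡3 → D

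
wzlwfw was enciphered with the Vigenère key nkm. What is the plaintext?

jpzjvk

Repeat the key across the ciphertext: nkmnkm
w(22)−n(13): 9 → j
z(25)−k(10): 15 → p
l(11)−m(12): -1≡25 → z
w(22)−n(13): 9 → j
f(5)−k(10): -5≡21 → v
w(22)−m(12): 10 → k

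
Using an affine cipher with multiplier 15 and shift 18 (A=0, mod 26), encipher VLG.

VBE

V(21): 15·21+18=333≡21 → V
L(11): 15·11+18=183≡1 → B
G(6): 15·6+18=108≡4 → E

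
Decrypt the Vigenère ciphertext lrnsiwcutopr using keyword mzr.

Repeat the key across the ciphertext: mzrmzrmzrmzr
l(11)−m(12): -1≡25 → z
r(17)−z(25): -8≡18 → s
n(13)−r(17): -4≡22 → w
s(18)−m(12): 6 → g
i(8)−z(25): -17≡9 → j
w(22)−r(17): 5 → f
c(2)−m(12): -10≡16 → q
u(20)−z(25): -5≡21 → v
t(19)−r(17): 2 → c
o(14)−m(12): 2 → c
p(15)−z(25): -10≡16 → q
r(17)−r(17): 0 → a

zswgjfqvccqa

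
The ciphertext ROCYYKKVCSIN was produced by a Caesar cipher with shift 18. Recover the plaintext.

ZWKGGSSDKAQV

R(17): 17−18=-1≡25 → Z
O(14): 14−18=-4≡22 → W
C(2): 2−18=-16≡10 → K
Y(24): 24−18=6 → G
Y(24): 24−18=6 → G
K(10): 10−18=-8≡18 → S
K(10): 10−18=-8≡18 → S
V(21): 21−18=3 → D
C(2): 2−18=-16≡10 → K
S(18): 18−18=0 → A
I(8): 8−18=-10≡16 → Q
N(13): 13−18=-5≡21 → V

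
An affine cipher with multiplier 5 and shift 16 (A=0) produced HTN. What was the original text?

The inverse of 5 mod 26 is 21, since 5·21=105≡1. Apply D(y)=21·(y−16) mod 26:
H(7): 21·(7−16)=-189≡19 → T
T(19): 21·(19−16)=63≡11 → L
N(13): 21·(13−16)=-63≡15 → P

TLP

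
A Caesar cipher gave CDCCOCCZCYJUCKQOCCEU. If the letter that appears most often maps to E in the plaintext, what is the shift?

The most frequent ciphertext letter is C (appears 9 times).
C is position 2; E is position 4.
Shift = -2≡24.

24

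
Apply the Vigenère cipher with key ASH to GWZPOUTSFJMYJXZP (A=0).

Repeat the key across the message: ASHASHASHASHASHA
G(6)+A(0): 6 → G
W(22)+S(18): 40≡14 → O
Z(25)+H(7): 32≡6 → G
P(15)+A(0): 15 → P
O(14)+S(18): 32≡6 → G
U(20)+H(7): 27≡1 → B
T(19)+A(0): 19 → T
S(18)+S(18): 36≡10 → K
F(5)+H(7): 12 → M
J(9)+A(0): 9 → J
M(12)+S(18): 30≡4 → E
Y(24)+H(7): 31≡5 → F
J(9)+A(0): 9 → J
X(23)+S(18): 41≡15 → P
Z(25)+H(7): 32≡6 → G
P(15)+A(0): 15 → P

GOGPGBTKMJEFJPGP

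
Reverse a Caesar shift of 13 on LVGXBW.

L(11): 11−13=-2≡24 → Y
V(21): 21−13=8 → I
G(6): 6−13=-7≡19 → T
X(23): 23−13=10 → K
B(1): 1−13=-12≡14 → O
W(22): 22−13=9 → J

YITKOJ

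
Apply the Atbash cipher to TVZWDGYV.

GEADWTBE

T(19) → G(6)
V(21) → E(4)
Z(25) → A(0)
W(22) → D(3)
D(3) → W(22)
G(6) → T(19)
Y(24) → B(1)
V(21) → E(4)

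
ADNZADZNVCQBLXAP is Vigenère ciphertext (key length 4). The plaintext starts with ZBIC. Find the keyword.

Subtract each crib letter from the matching ciphertext letter (mod 26):
A(0)−Z(25)=-25≡1 → B
D(3)−B(1)=2 → C
N(13)−I(8)=5 → F
Z(25)−C(2)=23 → X

BCFX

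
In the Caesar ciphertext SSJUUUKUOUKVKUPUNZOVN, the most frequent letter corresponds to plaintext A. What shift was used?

The most frequent ciphertext letter is U (appears 7 times).
U is position 20; A is position 0.
Shift = 20.

20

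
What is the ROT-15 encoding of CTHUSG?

C(2): 2+15=17 → R
T(19): 19+15=34≡8 → I
H(7): 7+15=22 → W
U(20): 20+15=35≡9 → J
S(18): 18+15=33≡7 → H
G(6): 6+15=21 → V

RIWJHV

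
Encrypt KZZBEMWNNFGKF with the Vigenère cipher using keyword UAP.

Repeat the key across the message: UAPUAPUAPUAPU
K(10)+U(20): 30≡4 → E
Z(25)+A(0): 25 → Z
Z(25)+P(15): 40≡14 → O
B(1)+U(20): 21 → V
E(4)+A(0): 4 → E
M(12)+P(15): 27≡1 → B
W(22)+U(20): 42≡16 → Q
N(13)+A(0): 13 → N
N(13)+P(15): 28≡2 → C
F(5)+U(20): 25 → Z
G(6)+A(0): 6 → G
K(10)+P(15): 25 → Z
F(5)+U(20): 25 → Z

EZOVEBQNCZGZZ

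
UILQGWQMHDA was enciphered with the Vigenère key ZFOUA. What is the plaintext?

VDXWGXLYNDB

Repeat the key across the ciphertext: ZFOUAZFOUAZ
U(20)−Z(25): -5≡21 → V
I(8)−F(5): 3 → D
L(11)−O(14): -3≡23 → X
Q(16)−U(20): -4≡22 → W
G(6)−A(0): 6 → G
W(22)−Z(25): -3≡23 → X
Q(16)−F(5): 11 → L
M(12)−O(14): -2≡24 → Y
H(7)−U(20): -13≡13 → N
D(3)−A(0): 3 → D
A(0)−Z(25): -25≡1 → B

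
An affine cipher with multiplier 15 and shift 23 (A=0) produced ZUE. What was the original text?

The inverse of 15 mod 26 is 7, since 15·7=105≡1. Apply D(y)=7·(y−23) mod 26:
Z(25): 7·(25−23)=14 → O
U(20): 7·(20−23)=-21≡5 → F
E(4): 7·(4−23)=-133≡23 → X

OFX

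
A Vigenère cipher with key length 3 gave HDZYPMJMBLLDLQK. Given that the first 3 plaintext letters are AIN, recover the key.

Subtract each crib letter from the matching ciphertext letter (mod 26):
H(7)−A(0)=7 → H
D(3)−I(8)=-5≡21 → V
Z(25)−N(13)=12 → M

HVM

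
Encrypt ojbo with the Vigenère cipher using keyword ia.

Repeat the key across the message: iaia
o(14)+i(8): 22 → w
j(9)+a(0): 9 → j
b(1)+i(8): 9 → j
o(14)+a(0): 14 → o

wjjo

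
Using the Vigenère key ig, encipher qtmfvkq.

Repeat the key across the message: igigigi
q(16)+i(8): 24 → y
t(19)+g(6): 25 → z
m(12)+i(8): 20 → u
f(5)+g(6): 11 → l
v(21)+i(8): 29≡3 → d
k(10)+g(6): 16 → q
q(16)+i(8): 24 → y

yzuldqy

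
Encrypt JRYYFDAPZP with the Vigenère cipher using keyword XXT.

GORVCWXMSM

Repeat the key across the message: XXTXXTXXTX
J(9)+X(23): 32≡6 → G
R(17)+X(23): 40≡14 → O
Y(24)+T(19): 43≡17 → R
Y(24)+X(23): 47≡21 → V
F(5)+X(23): 28≡2 → C
D(3)+T(19): 22 → W
A(0)+X(23): 23 → X
P(15)+X(23): 38≡12 → M
Z(25)+T(19): 44≡18 → S
P(15)+X(23): 38≡12 → M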